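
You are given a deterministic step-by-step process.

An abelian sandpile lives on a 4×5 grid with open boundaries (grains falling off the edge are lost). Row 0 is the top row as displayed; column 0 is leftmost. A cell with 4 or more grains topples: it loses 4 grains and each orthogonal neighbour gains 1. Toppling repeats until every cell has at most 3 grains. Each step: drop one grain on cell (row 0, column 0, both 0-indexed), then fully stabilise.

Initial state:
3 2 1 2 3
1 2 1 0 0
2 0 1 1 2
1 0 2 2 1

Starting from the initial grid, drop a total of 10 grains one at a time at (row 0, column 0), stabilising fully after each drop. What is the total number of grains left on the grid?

t=0: 3 2 1 2 3
1 2 1 0 0
2 0 1 1 2
1 0 2 2 1
t=1: 0 3 1 2 3
2 2 1 0 0
2 0 1 1 2
1 0 2 2 1
t=2: 1 3 1 2 3
2 2 1 0 0
2 0 1 1 2
1 0 2 2 1
t=3: 2 3 1 2 3
2 2 1 0 0
2 0 1 1 2
1 0 2 2 1
t=4: 3 3 1 2 3
2 2 1 0 0
2 0 1 1 2
1 0 2 2 1
t=5: 1 0 2 2 3
3 3 1 0 0
2 0 1 1 2
1 0 2 2 1
t=6: 2 0 2 2 3
3 3 1 0 0
2 0 1 1 2
1 0 2 2 1
t=7: 3 0 2 2 3
3 3 1 0 0
2 0 1 1 2
1 0 2 2 1
t=8: 1 2 2 2 3
1 0 2 0 0
3 1 1 1 2
1 0 2 2 1
t=9: 2 2 2 2 3
1 0 2 0 0
3 1 1 1 2
1 0 2 2 1
t=10: 3 2 2 2 3
1 0 2 0 0
3 1 1 1 2
1 0 2 2 1

29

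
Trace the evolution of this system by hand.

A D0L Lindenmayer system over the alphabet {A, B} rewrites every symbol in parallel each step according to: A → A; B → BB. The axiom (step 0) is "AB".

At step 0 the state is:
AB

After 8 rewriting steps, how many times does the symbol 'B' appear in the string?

gen 0: AB
gen 1: ABB
gen 2: ABBBB
gen 3: ABBBBBBBB
gen 4: ABBBBBBBBBBBBBBBB
gen 5: ABBBBBBBBBBBBBBBBBBBBBBBBBBBBBBBB
gen 6: ABBBBBBBBBBBBBBBBBBBBBBBBBBBBBBBBBBBBBBBBBBBBBBBBBBBBBBBBBBBBBBBB
gen 7: ABBBBBBBBBBBBBBBBBBBBBBBBBBBBBBBBBBBBBBBBBBBBBBBBBBBBBBBBB…BBBBBBBBBBBBBBBBBBBBBBBBBBBBBBBBBBBBBBBBBBBBBBBBBBBBBBBBBB  (len 129)
gen 8: ABBBBBBBBBBBBBBBBBBBBBBBBBBBBBBBBBBBBBBBBBBBBBBBBBBBBBBBBB…BBBBBBBBBBBBBBBBBBBBBBBBBBBBBBBBBBBBBBBBBBBBBBBBBBBBBBBBBB  (len 257)

256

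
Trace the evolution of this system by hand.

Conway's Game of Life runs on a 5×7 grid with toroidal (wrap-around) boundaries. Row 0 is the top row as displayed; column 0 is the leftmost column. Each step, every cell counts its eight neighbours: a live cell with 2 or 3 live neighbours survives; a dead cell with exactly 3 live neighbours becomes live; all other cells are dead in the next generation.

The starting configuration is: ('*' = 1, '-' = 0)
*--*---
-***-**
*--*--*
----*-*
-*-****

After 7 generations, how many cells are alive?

gen 0: *--*---
-***-**
*--*--*
----*-*
-*-****
gen 1: -------
-*-*-*-
-*-*---
--*----
--**--*
gen 2: ---**--
----*--
-*-**--
-*-----
--**---
gen 3: --*-*--
--*--*-
--***--
-*--*--
--***--
gen 4: -**-**-
-**--*-
-**-**-
-*---*-
-**-**-
gen 5: *-----*
*-----*
*--****
*-----*
*-----*
gen 6: -*---*-
-*--*--
-*--*--
-*--*--
-*---*-
gen 7: ***-**-
***-**-
******-
***-**-
***-**-

26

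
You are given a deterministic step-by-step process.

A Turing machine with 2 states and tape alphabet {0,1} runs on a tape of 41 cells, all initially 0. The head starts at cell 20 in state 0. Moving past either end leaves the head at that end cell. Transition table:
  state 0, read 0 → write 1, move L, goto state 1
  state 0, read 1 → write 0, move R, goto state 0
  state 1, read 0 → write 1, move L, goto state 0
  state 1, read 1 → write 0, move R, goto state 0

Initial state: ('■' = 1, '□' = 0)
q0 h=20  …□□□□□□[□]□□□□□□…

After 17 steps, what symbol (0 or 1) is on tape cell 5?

gen 0: q0 h=20  …□□□□□□[□]□□□□□□…
gen 1: q1 h=19  …□□□□□□[□]■□□□□□…
gen 2: q0 h=18  …□□□□□□[□]■■□□□□…
gen 3: q1 h=17  …□□□□□□[□]■■■□□□…
gen 4: q0 h=16  …□□□□□□[□]■■■■□□…
gen 5: q1 h=15  …□□□□□□[□]■■■■■□…
gen 6: q0 h=14  …□□□□□□[□]■■■■■■…
gen 7: q1 h=13  …□□□□□□[□]■■■■■■…
gen 8: q0 h=12  …□□□□□□[□]■■■■■■…
gen 9: q1 h=11  …□□□□□□[□]■■■■■■…
gen 10: q0 h=10  …□□□□□□[□]■■■■■■…
gen 11: q1 h= 9  …□□□□□□[□]■■■■■■…
gen 12: q0 h= 8  …□□□□□□[□]■■■■■■…
gen 13: q1 h= 7  …□□□□□□[□]■■■■■■…
gen 14: q0 h= 6  |□□□□□□[□]■■■■■■…
gen 15: q1 h= 5  |□□□□□[□]■■■■■■…
gen 16: q0 h= 4  |□□□□[□]■■■■■■…
gen 17: q1 h= 3  |□□□[□]■■■■■■…

1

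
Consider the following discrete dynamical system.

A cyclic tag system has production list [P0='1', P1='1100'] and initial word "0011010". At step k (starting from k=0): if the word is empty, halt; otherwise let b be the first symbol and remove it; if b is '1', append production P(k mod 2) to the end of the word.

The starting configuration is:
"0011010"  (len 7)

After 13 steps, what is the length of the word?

k=0  "0011010"  (len 7)
k=1  "011010"  (len 6)
k=2  "11010"  (len 5)
k=3  "10101"  (len 5)
k=4  "01011100"  (len 8)
k=5  "1011100"  (len 7)
k=6  "0111001100"  (len 10)
k=7  "111001100"  (len 9)
k=8  "110011001100"  (len 12)
k=9  "100110011001"  (len 12)
k=10  "001100110011100"  (len 15)
k=11  "01100110011100"  (len 14)
k=12  "1100110011100"  (len 13)
k=13  "1001100111001"  (len 13)

13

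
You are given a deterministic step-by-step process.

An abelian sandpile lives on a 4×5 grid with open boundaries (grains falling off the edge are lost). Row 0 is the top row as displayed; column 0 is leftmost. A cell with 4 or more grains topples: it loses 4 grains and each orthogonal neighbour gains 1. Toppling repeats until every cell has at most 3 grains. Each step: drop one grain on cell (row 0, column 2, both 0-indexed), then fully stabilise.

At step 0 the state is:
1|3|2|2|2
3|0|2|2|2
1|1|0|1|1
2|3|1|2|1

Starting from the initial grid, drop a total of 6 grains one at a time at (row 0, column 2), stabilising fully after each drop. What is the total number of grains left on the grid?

[0] 1|3|2|2|2
3|0|2|2|2
1|1|0|1|1
2|3|1|2|1
[1] 1|3|3|2|2
3|0|2|2|2
1|1|0|1|1
2|3|1|2|1
[2] 2|0|1|3|2
3|1|3|2|2
1|1|0|1|1
2|3|1|2|1
[3] 2|0|2|3|2
3|1|3|2|2
1|1|0|1|1
2|3|1|2|1
[4] 2|0|3|3|2
3|1|3|2|2
1|1|0|1|1
2|3|1|2|1
[5] 2|1|2|1|3
3|2|1|0|3
1|1|1|2|1
2|3|1|2|1
[6] 2|1|3|1|3
3|2|1|0|3
1|1|1|2|1
2|3|1|2|1

34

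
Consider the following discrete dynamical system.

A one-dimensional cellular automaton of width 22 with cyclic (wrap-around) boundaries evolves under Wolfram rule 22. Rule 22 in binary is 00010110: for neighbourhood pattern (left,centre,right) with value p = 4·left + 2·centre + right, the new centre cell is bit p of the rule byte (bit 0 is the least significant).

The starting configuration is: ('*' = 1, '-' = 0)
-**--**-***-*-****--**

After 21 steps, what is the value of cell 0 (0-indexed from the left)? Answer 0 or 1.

0

[0] -**--**-***-*-****--**
[1] ---**-------*-----**--
[2] --*--*-----***---*--*-
[3] -******---*---*-******
[4] -------*-***-**-------
[5] ------**-------*------
[6] -----*--*-----***-----
[7] ----******---*---*----
[8] ---*------*-***-***---
[9] --***----**--------*--
[10] -*---*--*--*------***-
[11] ***-*********----*---*
[12] -------------*--***-*-
[13] ------------****----**
[14] *----------*----*--*--
[15] **--------***--*******
[16] --*------*---**-------
[17] -***----***-*--*------
[18] *---*--*----*****-----
[19] **-******--*-----*---*
[20] ---------****---***-*-
[21] --------*----*-*----**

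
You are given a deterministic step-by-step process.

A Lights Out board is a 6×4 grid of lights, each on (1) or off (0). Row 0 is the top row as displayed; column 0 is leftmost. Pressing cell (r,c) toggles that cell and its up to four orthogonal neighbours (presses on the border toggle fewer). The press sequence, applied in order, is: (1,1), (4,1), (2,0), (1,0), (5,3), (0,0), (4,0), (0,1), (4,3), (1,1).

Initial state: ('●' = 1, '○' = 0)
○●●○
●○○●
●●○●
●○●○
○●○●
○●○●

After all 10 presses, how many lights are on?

k=0  ○●●○
●○○●
●●○●
●○●○
○●○●
○●○●
k=1  ○○●○
○●●●
●○○●
●○●○
○●○●
○●○●
k=2  ○○●○
○●●●
●○○●
●●●○
●○●●
○○○●
k=3  ○○●○
●●●●
○●○●
○●●○
●○●●
○○○●
k=4  ●○●○
○○●●
●●○●
○●●○
●○●●
○○○●
k=5  ●○●○
○○●●
●●○●
○●●○
●○●○
○○●○
k=6  ○●●○
●○●●
●●○●
○●●○
●○●○
○○●○
k=7  ○●●○
●○●●
●●○●
●●●○
○●●○
●○●○
k=8  ●○○○
●●●●
●●○●
●●●○
○●●○
●○●○
k=9  ●○○○
●●●●
●●○●
●●●●
○●○●
●○●●
k=10  ●●○○
○○○●
●○○●
●●●●
○●○●
●○●●

14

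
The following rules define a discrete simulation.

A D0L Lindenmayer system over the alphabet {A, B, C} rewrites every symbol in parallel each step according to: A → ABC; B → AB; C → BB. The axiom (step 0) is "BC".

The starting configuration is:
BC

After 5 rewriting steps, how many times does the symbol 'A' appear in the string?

44

k=0  BC
k=1  ABBB
k=2  ABCABABAB
k=3  ABCABBBABCABABCABABCAB
k=4  ABCABBBABCABABABABCABBBABCABABCABBBABCABABCABBBABCAB
k=5  ABCABBBABCABABABABCABBBABCABABCABABCABABCABBBABCABABABABCA…ABABCABBBABCABABABABCABBBABCABABCABBBABCABABABABCABBBABCAB  (len 122)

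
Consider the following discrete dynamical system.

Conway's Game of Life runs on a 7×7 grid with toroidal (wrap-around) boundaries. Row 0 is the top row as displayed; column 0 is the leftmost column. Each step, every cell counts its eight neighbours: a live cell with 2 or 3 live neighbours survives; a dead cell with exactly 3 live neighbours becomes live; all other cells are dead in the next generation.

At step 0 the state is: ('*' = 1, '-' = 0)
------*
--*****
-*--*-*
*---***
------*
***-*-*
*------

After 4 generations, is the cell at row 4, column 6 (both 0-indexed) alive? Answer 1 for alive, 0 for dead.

0

[0] ------*
--*****
-*--*-*
*---***
------*
***-*-*
*------
[1] *--**-*
--***-*
-**----
----*--
---**--
-*---**
-----*-
[2] *-*---*
----*-*
-**-**-
--*-*--
---**--
-----**
-------
[3] *----**
--*-*-*
-**-*--
-**----
---**--
----**-
*----*-
[4] **--*--
--*-*-*
*----*-
-*--*--
--****-
---*-**
*------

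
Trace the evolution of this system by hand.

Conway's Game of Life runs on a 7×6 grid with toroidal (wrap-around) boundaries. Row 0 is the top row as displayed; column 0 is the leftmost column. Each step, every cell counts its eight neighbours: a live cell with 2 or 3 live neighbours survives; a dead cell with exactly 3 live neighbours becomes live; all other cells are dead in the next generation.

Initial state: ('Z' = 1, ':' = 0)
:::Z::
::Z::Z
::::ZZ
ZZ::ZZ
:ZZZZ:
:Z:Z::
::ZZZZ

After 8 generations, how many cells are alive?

k=0  :::Z::
::Z::Z
::::ZZ
ZZ::ZZ
:ZZZZ:
:Z:Z::
::ZZZZ
k=1  :::::Z
:::Z:Z
:Z:Z::
:Z::::
::::::
ZZ:::Z
::::::
k=2  ::::Z:
Z:Z:::
Z:::Z:
::Z:::
:Z::::
Z:::::
:::::Z
k=3  :::::Z
:Z:Z::
:::Z:Z
:Z::::
:Z::::
Z:::::
:::::Z
k=4  Z:::Z:
Z:Z:::
Z:::Z:
Z:Z:::
ZZ::::
Z:::::
Z::::Z
k=5  Z:::::
Z::Z::
Z::Z::
Z:::::
Z::::Z
::::::
ZZ::::
k=6  Z::::Z
ZZ:::Z
ZZ:::Z
ZZ::::
Z::::Z
:Z:::Z
ZZ::::
k=7  ::::::
::::Z:
::Z:::
::::::
:::::Z
:Z:::Z
:Z::::
k=8  ::::::
::::::
::::::
::::::
Z:::::
::::::
Z:::::

2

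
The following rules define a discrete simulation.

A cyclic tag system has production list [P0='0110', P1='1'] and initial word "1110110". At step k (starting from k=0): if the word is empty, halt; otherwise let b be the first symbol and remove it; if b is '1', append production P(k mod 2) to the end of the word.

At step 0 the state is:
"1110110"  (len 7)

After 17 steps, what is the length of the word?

k=0  "1110110"  (len 7)
k=1  "1101100110"  (len 10)
k=2  "1011001101"  (len 10)
k=3  "0110011010110"  (len 13)
k=4  "110011010110"  (len 12)
k=5  "100110101100110"  (len 15)
k=6  "001101011001101"  (len 15)
k=7  "01101011001101"  (len 14)
k=8  "1101011001101"  (len 13)
k=9  "1010110011010110"  (len 16)
k=10  "0101100110101101"  (len 16)
k=11  "101100110101101"  (len 15)
k=12  "011001101011011"  (len 15)
k=13  "11001101011011"  (len 14)
k=14  "10011010110111"  (len 14)
k=15  "00110101101110110"  (len 17)
k=16  "0110101101110110"  (len 16)
k=17  "110101101110110"  (len 15)

15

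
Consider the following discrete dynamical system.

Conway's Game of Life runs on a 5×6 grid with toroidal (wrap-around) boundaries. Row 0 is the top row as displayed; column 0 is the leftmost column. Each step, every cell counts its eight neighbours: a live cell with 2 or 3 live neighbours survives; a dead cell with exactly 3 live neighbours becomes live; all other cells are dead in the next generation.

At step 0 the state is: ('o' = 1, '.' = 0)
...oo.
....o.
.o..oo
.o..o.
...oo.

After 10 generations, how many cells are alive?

2

[0] ...oo.
....o.
.o..oo
.o..o.
...oo.
[1] .....o
......
o..ooo
o.o...
..o..o
[2] ......
o.....
oo.ooo
o.o...
oo...o
[3] .o...o
oo..o.
..ooo.
..oo..
oo...o
[4] ..o.o.
oo..o.
....oo
o....o
.o..oo
[5] ..o.o.
oo..o.
.o..o.
......
.o.oo.
[6] o.o.o.
ooo.o.
oo...o
..ooo.
..ooo.
[7] o...o.
..o.o.
......
o.....
......
[8] ...o.o
...o.o
......
......
.....o
[9] o....o
......
......
......
....o.
[10] .....o
......
......
......
.....o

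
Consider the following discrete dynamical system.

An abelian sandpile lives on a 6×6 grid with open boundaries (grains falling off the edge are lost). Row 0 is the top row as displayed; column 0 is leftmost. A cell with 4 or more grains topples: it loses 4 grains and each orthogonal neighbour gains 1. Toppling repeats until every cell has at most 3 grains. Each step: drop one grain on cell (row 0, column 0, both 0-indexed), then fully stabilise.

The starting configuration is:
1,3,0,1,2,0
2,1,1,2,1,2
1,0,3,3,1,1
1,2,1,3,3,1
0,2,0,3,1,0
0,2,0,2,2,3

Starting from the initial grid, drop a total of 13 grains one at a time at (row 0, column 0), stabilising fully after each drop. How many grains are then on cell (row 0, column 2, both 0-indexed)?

1

k=0  1,3,0,1,2,0
2,1,1,2,1,2
1,0,3,3,1,1
1,2,1,3,3,1
0,2,0,3,1,0
0,2,0,2,2,3
k=1  2,3,0,1,2,0
2,1,1,2,1,2
1,0,3,3,1,1
1,2,1,3,3,1
0,2,0,3,1,0
0,2,0,2,2,3
k=2  3,3,0,1,2,0
2,1,1,2,1,2
1,0,3,3,1,1
1,2,1,3,3,1
0,2,0,3,1,0
0,2,0,2,2,3
k=3  1,0,1,1,2,0
3,2,1,2,1,2
1,0,3,3,1,1
1,2,1,3,3,1
0,2,0,3,1,0
0,2,0,2,2,3
k=4  2,0,1,1,2,0
3,2,1,2,1,2
1,0,3,3,1,1
1,2,1,3,3,1
0,2,0,3,1,0
0,2,0,2,2,3
k=5  3,0,1,1,2,0
3,2,1,2,1,2
1,0,3,3,1,1
1,2,1,3,3,1
0,2,0,3,1,0
0,2,0,2,2,3
k=6  1,1,1,1,2,0
0,3,1,2,1,2
2,0,3,3,1,1
1,2,1,3,3,1
0,2,0,3,1,0
0,2,0,2,2,3
k=7  2,1,1,1,2,0
0,3,1,2,1,2
2,0,3,3,1,1
1,2,1,3,3,1
0,2,0,3,1,0
0,2,0,2,2,3
k=8  3,1,1,1,2,0
0,3,1,2,1,2
2,0,3,3,1,1
1,2,1,3,3,1
0,2,0,3,1,0
0,2,0,2,2,3
k=9  0,2,1,1,2,0
1,3,1,2,1,2
2,0,3,3,1,1
1,2,1,3,3,1
0,2,0,3,1,0
0,2,0,2,2,3
k=10  1,2,1,1,2,0
1,3,1,2,1,2
2,0,3,3,1,1
1,2,1,3,3,1
0,2,0,3,1,0
0,2,0,2,2,3
k=11  2,2,1,1,2,0
1,3,1,2,1,2
2,0,3,3,1,1
1,2,1,3,3,1
0,2,0,3,1,0
0,2,0,2,2,3
k=12  3,2,1,1,2,0
1,3,1,2,1,2
2,0,3,3,1,1
1,2,1,3,3,1
0,2,0,3,1,0
0,2,0,2,2,3
k=13  0,3,1,1,2,0
2,3,1,2,1,2
2,0,3,3,1,1
1,2,1,3,3,1
0,2,0,3,1,0
0,2,0,2,2,3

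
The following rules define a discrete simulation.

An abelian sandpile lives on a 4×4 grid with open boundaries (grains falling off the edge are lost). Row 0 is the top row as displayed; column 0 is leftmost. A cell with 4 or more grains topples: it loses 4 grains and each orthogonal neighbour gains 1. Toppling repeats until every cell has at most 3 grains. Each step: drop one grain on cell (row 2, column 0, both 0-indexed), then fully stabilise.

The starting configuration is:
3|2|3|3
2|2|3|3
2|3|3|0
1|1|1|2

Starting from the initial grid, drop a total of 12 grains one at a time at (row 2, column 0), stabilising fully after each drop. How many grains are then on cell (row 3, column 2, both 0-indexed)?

3

0) 3|2|3|3
2|2|3|3
2|3|3|0
1|1|1|2
1) 3|2|3|3
2|2|3|3
3|3|3|0
1|1|1|2
2) 1|1|2|1
1|2|3|1
2|2|1|2
2|2|2|2
3) 1|1|2|1
1|2|3|1
3|2|1|2
2|2|2|2
4) 1|1|2|1
2|2|3|1
0|3|1|2
3|2|2|2
5) 1|1|2|1
2|2|3|1
1|3|1|2
3|2|2|2
6) 1|1|2|1
2|2|3|1
2|3|1|2
3|2|2|2
7) 1|1|2|1
2|2|3|1
3|3|1|2
3|2|2|2
8) 1|1|2|1
3|3|3|1
2|1|2|2
1|0|3|2
9) 1|1|2|1
3|3|3|1
3|1|2|2
1|0|3|2
10) 2|2|3|1
1|1|0|2
1|3|3|2
2|0|3|2
11) 2|2|3|1
1|1|0|2
2|3|3|2
2|0|3|2
12) 2|2|3|1
1|1|0|2
3|3|3|2
2|0|3|2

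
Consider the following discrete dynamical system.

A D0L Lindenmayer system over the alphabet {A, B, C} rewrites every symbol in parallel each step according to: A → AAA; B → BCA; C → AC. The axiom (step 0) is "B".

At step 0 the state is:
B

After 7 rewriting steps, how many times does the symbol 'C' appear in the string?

7

gen 0: B
gen 1: BCA
gen 2: BCAACAAA
gen 3: BCAACAAAAAAACAAAAAAAAA
gen 4: BCAACAAAAAAACAAAAAAAAAAAAAAAAAAAAAACAAAAAAAAAAAAAAAAAAAAAAAAAAA
gen 5: BCAACAAAAAAACAAAAAAAAAAAAAAAAAAAAAACAAAAAAAAAAAAAAAAAAAAAA…AAAAAAAAAAAAAAAAAAAAAAAAAAAAAAAAAAAAAAAAAAAAAAAAAAAAAAAAAA  (len 185)
gen 6: BCAACAAAAAAACAAAAAAAAAAAAAAAAAAAAAACAAAAAAAAAAAAAAAAAAAAAA…AAAAAAAAAAAAAAAAAAAAAAAAAAAAAAAAAAAAAAAAAAAAAAAAAAAAAAAAAA  (len 550)
gen 7: BCAACAAAAAAACAAAAAAAAAAAAAAAAAAAAAACAAAAAAAAAAAAAAAAAAAAAA…AAAAAAAAAAAAAAAAAAAAAAAAAAAAAAAAAAAAAAAAAAAAAAAAAAAAAAAAAA  (len 1644)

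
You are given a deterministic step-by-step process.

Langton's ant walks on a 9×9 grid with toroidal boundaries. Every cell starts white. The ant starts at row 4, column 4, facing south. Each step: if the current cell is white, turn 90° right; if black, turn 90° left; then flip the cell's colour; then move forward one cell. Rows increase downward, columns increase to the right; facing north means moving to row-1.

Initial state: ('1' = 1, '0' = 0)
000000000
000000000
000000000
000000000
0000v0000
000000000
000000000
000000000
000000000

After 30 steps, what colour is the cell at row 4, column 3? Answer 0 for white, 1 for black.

step 0: 000000000
000000000
000000000
000000000
0000v0000
000000000
000000000
000000000
000000000
step 1: 000000000
000000000
000000000
000000000
000<10000
000000000
000000000
000000000
000000000
step 2: 000000000
000000000
000000000
000^00000
000110000
000000000
000000000
000000000
000000000
step 3: 000000000
000000000
000000000
0001>0000
000110000
000000000
000000000
000000000
000000000
step 4: 000000000
000000000
000000000
000110000
0001v0000
000000000
000000000
000000000
000000000
step 5: 000000000
000000000
000000000
000110000
00010>000
000000000
000000000
000000000
000000000
step 6: 000000000
000000000
000000000
000110000
000101000
00000v000
000000000
000000000
000000000
step 7: 000000000
000000000
000000000
000110000
000101000
0000<1000
000000000
000000000
000000000
step 8: 000000000
000000000
000000000
000110000
0001^1000
000011000
000000000
000000000
000000000
step 9: 000000000
000000000
000000000
000110000
00011>000
000011000
000000000
000000000
000000000
step 10: 000000000
000000000
000000000
00011^000
000110000
000011000
000000000
000000000
000000000
step 11: 000000000
000000000
000000000
000111>00
000110000
000011000
000000000
000000000
000000000
step 12: 000000000
000000000
000000000
000111100
000110v00
000011000
000000000
000000000
000000000
step 13: 000000000
000000000
000000000
000111100
00011<100
000011000
000000000
000000000
000000000
step 14: 000000000
000000000
000000000
00011^100
000111100
000011000
000000000
000000000
000000000
step 15: 000000000
000000000
000000000
0001<0100
000111100
000011000
000000000
000000000
000000000
step 16: 000000000
000000000
000000000
000100100
0001v1100
000011000
000000000
000000000
000000000
step 17: 000000000
000000000
000000000
000100100
00010>100
000011000
000000000
000000000
000000000
step 18: 000000000
000000000
000000000
00010^100
000100100
000011000
000000000
000000000
000000000
step 19: 000000000
000000000
000000000
000101>00
000100100
000011000
000000000
000000000
000000000
step 20: 000000000
000000000
000000^00
000101000
000100100
000011000
000000000
000000000
000000000
step 21: 000000000
000000000
0000001>0
000101000
000100100
000011000
000000000
000000000
000000000
step 22: 000000000
000000000
000000110
0001010v0
000100100
000011000
000000000
000000000
000000000
step 23: 000000000
000000000
000000110
000101<10
000100100
000011000
000000000
000000000
000000000
step 24: 000000000
000000000
000000^10
000101110
000100100
000011000
000000000
000000000
000000000
step 25: 000000000
000000000
00000<010
000101110
000100100
000011000
000000000
000000000
000000000
step 26: 000000000
00000^000
000001010
000101110
000100100
000011000
000000000
000000000
000000000
step 27: 000000000
000001>00
000001010
000101110
000100100
000011000
000000000
000000000
000000000
step 28: 000000000
000001100
000001v10
000101110
000100100
000011000
000000000
000000000
000000000
step 29: 000000000
000001100
00000<110
000101110
000100100
000011000
000000000
000000000
000000000
step 30: 000000000
000001100
000000110
00010v110
000100100
000011000
000000000
000000000
000000000

1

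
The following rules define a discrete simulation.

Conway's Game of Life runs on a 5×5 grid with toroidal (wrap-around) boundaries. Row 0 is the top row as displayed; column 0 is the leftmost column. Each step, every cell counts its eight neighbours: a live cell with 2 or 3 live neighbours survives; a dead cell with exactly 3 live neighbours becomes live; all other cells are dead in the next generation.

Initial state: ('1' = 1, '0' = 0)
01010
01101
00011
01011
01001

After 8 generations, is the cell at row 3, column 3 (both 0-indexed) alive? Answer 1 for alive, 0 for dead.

0

0) 01010
01101
00011
01011
01001
1) 01011
01001
01000
00000
01001
2) 01011
01011
10000
10000
00111
3) 01000
01010
11000
11010
01100
4) 11000
01000
00000
00001
00000
5) 11000
11000
00000
00000
10000
6) 00001
11000
00000
00000
11000
7) 00001
10000
00000
00000
10000
8) 10001
00000
00000
00000
00000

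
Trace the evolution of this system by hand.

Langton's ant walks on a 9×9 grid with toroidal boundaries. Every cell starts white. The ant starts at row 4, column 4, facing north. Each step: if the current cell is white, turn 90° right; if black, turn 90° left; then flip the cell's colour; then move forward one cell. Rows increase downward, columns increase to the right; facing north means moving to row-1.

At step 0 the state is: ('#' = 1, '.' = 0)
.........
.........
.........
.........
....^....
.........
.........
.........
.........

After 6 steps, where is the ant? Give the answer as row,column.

[0] .........
.........
.........
.........
....^....
.........
.........
.........
.........
[1] .........
.........
.........
.........
....#>...
.........
.........
.........
.........
[2] .........
.........
.........
.........
....##...
.....v...
.........
.........
.........
[3] .........
.........
.........
.........
....##...
....<#...
.........
.........
.........
[4] .........
.........
.........
.........
....^#...
....##...
.........
.........
.........
[5] .........
.........
.........
.........
...<.#...
....##...
.........
.........
.........
[6] .........
.........
.........
...^.....
...#.#...
....##...
.........
.........
.........

3,3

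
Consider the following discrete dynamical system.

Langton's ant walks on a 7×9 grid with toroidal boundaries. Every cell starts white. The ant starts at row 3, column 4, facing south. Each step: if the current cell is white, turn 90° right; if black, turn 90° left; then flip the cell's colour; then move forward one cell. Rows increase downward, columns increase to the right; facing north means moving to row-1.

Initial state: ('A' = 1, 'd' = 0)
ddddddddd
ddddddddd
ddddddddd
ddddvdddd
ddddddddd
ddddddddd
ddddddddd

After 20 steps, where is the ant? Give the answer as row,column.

1,6

[0] ddddddddd
ddddddddd
ddddddddd
ddddvdddd
ddddddddd
ddddddddd
ddddddddd
[1] ddddddddd
ddddddddd
ddddddddd
ddd<Adddd
ddddddddd
ddddddddd
ddddddddd
[2] ddddddddd
ddddddddd
ddd^ddddd
dddAAdddd
ddddddddd
ddddddddd
ddddddddd
[3] ddddddddd
ddddddddd
dddA>dddd
dddAAdddd
ddddddddd
ddddddddd
ddddddddd
[4] ddddddddd
ddddddddd
dddAAdddd
dddAvdddd
ddddddddd
ddddddddd
ddddddddd
[5] ddddddddd
ddddddddd
dddAAdddd
dddAd>ddd
ddddddddd
ddddddddd
ddddddddd
[6] ddddddddd
ddddddddd
dddAAdddd
dddAdAddd
dddddvddd
ddddddddd
ddddddddd
[7] ddddddddd
ddddddddd
dddAAdddd
dddAdAddd
dddd<Addd
ddddddddd
ddddddddd
[8] ddddddddd
ddddddddd
dddAAdddd
dddA^Addd
ddddAAddd
ddddddddd
ddddddddd
[9] ddddddddd
ddddddddd
dddAAdddd
dddAA>ddd
ddddAAddd
ddddddddd
ddddddddd
[10] ddddddddd
ddddddddd
dddAA^ddd
dddAAdddd
ddddAAddd
ddddddddd
ddddddddd
[11] ddddddddd
ddddddddd
dddAAA>dd
dddAAdddd
ddddAAddd
ddddddddd
ddddddddd
[12] ddddddddd
ddddddddd
dddAAAAdd
dddAAdvdd
ddddAAddd
ddddddddd
ddddddddd
[13] ddddddddd
ddddddddd
dddAAAAdd
dddAA<Add
ddddAAddd
ddddddddd
ddddddddd
[14] ddddddddd
ddddddddd
dddAA^Add
dddAAAAdd
ddddAAddd
ddddddddd
ddddddddd
[15] ddddddddd
ddddddddd
dddA<dAdd
dddAAAAdd
ddddAAddd
ddddddddd
ddddddddd
[16] ddddddddd
ddddddddd
dddAddAdd
dddAvAAdd
ddddAAddd
ddddddddd
ddddddddd
[17] ddddddddd
ddddddddd
dddAddAdd
dddAd>Add
ddddAAddd
ddddddddd
ddddddddd
[18] ddddddddd
ddddddddd
dddAd^Add
dddAddAdd
ddddAAddd
ddddddddd
ddddddddd
[19] ddddddddd
ddddddddd
dddAdA>dd
dddAddAdd
ddddAAddd
ddddddddd
ddddddddd
[20] ddddddddd
dddddd^dd
dddAdAddd
dddAddAdd
ddddAAddd
ddddddddd
ddddddddd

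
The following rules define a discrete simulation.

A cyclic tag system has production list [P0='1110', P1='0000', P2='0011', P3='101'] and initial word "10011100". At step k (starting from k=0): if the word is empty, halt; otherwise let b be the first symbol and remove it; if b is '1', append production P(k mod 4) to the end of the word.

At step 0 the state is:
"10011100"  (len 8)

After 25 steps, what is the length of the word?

36

step 0: "10011100"  (len 8)
step 1: "00111001110"  (len 11)
step 2: "0111001110"  (len 10)
step 3: "111001110"  (len 9)
step 4: "11001110101"  (len 11)
step 5: "10011101011110"  (len 14)
step 6: "00111010111100000"  (len 17)
step 7: "0111010111100000"  (len 16)
step 8: "111010111100000"  (len 15)
step 9: "110101111000001110"  (len 18)
step 10: "101011110000011100000"  (len 21)
step 11: "010111100000111000000011"  (len 24)
step 12: "10111100000111000000011"  (len 23)
step 13: "01111000001110000000111110"  (len 26)
step 14: "1111000001110000000111110"  (len 25)
step 15: "1110000011100000001111100011"  (len 28)
step 16: "110000011100000001111100011101"  (len 30)
step 17: "100000111000000011111000111011110"  (len 33)
step 18: "000001110000000111110001110111100000"  (len 36)
step 19: "00001110000000111110001110111100000"  (len 35)
step 20: "0001110000000111110001110111100000"  (len 34)
step 21: "001110000000111110001110111100000"  (len 33)
step 22: "01110000000111110001110111100000"  (len 32)
step 23: "1110000000111110001110111100000"  (len 31)
step 24: "110000000111110001110111100000101"  (len 33)
step 25: "100000001111100011101111000001011110"  (len 36)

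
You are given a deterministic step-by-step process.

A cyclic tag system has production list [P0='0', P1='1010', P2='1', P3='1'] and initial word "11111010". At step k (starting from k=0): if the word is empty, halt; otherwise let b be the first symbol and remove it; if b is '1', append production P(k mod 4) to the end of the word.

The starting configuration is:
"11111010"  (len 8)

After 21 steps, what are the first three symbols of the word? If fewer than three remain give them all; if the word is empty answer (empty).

110

[0] "11111010"  (len 8)
[1] "11110100"  (len 8)
[2] "11101001010"  (len 11)
[3] "11010010101"  (len 11)
[4] "10100101011"  (len 11)
[5] "01001010110"  (len 11)
[6] "1001010110"  (len 10)
[7] "0010101101"  (len 10)
[8] "010101101"  (len 9)
[9] "10101101"  (len 8)
[10] "01011011010"  (len 11)
[11] "1011011010"  (len 10)
[12] "0110110101"  (len 10)
[13] "110110101"  (len 9)
[14] "101101011010"  (len 12)
[15] "011010110101"  (len 12)
[16] "11010110101"  (len 11)
[17] "10101101010"  (len 11)
[18] "01011010101010"  (len 14)
[19] "1011010101010"  (len 13)
[20] "0110101010101"  (len 13)
[21] "110101010101"  (len 12)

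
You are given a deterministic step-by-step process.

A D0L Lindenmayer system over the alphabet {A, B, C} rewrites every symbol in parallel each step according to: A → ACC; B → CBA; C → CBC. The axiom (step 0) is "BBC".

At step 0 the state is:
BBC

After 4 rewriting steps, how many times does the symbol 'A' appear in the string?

0) BBC
1) CBACBACBC
2) CBCCBAACCCBCCBAACCCBCCBACBC
3) CBCCBACBCCBCCBAACCACCCBCCBCCBCCBACBCCBCCBAACCACCCBCCBCCBCCBACBCCBCCBAACCCBCCBACBC
4) CBCCBACBCCBCCBAACCCBCCBACBCCBCCBACBCCBCCBAACCACCCBCCBCACCC…ACBCCBCCBACBCCBCCBAACCACCCBCCBCCBCCBACBCCBCCBAACCCBCCBACBC  (len 243)

34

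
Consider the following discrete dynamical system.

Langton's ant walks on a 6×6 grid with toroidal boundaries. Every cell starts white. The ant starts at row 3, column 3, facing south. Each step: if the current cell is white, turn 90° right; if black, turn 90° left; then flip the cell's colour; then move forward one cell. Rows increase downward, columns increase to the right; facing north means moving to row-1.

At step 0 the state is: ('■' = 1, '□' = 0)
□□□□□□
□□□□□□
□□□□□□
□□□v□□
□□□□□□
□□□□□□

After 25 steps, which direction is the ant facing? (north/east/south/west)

t=0: □□□□□□
□□□□□□
□□□□□□
□□□v□□
□□□□□□
□□□□□□
t=1: □□□□□□
□□□□□□
□□□□□□
□□<■□□
□□□□□□
□□□□□□
t=2: □□□□□□
□□□□□□
□□^□□□
□□■■□□
□□□□□□
□□□□□□
t=3: □□□□□□
□□□□□□
□□■>□□
□□■■□□
□□□□□□
□□□□□□
t=4: □□□□□□
□□□□□□
□□■■□□
□□■v□□
□□□□□□
□□□□□□
t=5: □□□□□□
□□□□□□
□□■■□□
□□■□>□
□□□□□□
□□□□□□
t=6: □□□□□□
□□□□□□
□□■■□□
□□■□■□
□□□□v□
□□□□□□
t=7: □□□□□□
□□□□□□
□□■■□□
□□■□■□
□□□<■□
□□□□□□
t=8: □□□□□□
□□□□□□
□□■■□□
□□■^■□
□□□■■□
□□□□□□
t=9: □□□□□□
□□□□□□
□□■■□□
□□■■>□
□□□■■□
□□□□□□
t=10: □□□□□□
□□□□□□
□□■■^□
□□■■□□
□□□■■□
□□□□□□
t=11: □□□□□□
□□□□□□
□□■■■>
□□■■□□
□□□■■□
□□□□□□
t=12: □□□□□□
□□□□□□
□□■■■■
□□■■□v
□□□■■□
□□□□□□
t=13: □□□□□□
□□□□□□
□□■■■■
□□■■<■
□□□■■□
□□□□□□
t=14: □□□□□□
□□□□□□
□□■■^■
□□■■■■
□□□■■□
□□□□□□
t=15: □□□□□□
□□□□□□
□□■<□■
□□■■■■
□□□■■□
□□□□□□
t=16: □□□□□□
□□□□□□
□□■□□■
□□■v■■
□□□■■□
□□□□□□
t=17: □□□□□□
□□□□□□
□□■□□■
□□■□>■
□□□■■□
□□□□□□
t=18: □□□□□□
□□□□□□
□□■□^■
□□■□□■
□□□■■□
□□□□□□
t=19: □□□□□□
□□□□□□
□□■□■>
□□■□□■
□□□■■□
□□□□□□
t=20: □□□□□□
□□□□□^
□□■□■□
□□■□□■
□□□■■□
□□□□□□
t=21: □□□□□□
>□□□□■
□□■□■□
□□■□□■
□□□■■□
□□□□□□
t=22: □□□□□□
■□□□□■
v□■□■□
□□■□□■
□□□■■□
□□□□□□
t=23: □□□□□□
■□□□□■
■□■□■<
□□■□□■
□□□■■□
□□□□□□
t=24: □□□□□□
■□□□□^
■□■□■■
□□■□□■
□□□■■□
□□□□□□
t=25: □□□□□□
■□□□<□
■□■□■■
□□■□□■
□□□■■□
□□□□□□

west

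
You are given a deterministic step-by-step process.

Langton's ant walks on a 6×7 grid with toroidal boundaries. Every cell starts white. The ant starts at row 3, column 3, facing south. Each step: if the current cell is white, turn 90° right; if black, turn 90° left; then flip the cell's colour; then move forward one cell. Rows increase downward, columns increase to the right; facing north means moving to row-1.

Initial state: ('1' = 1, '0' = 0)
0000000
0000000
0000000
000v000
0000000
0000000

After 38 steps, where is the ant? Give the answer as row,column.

0) 0000000
0000000
0000000
000v000
0000000
0000000
1) 0000000
0000000
0000000
00<1000
0000000
0000000
2) 0000000
0000000
00^0000
0011000
0000000
0000000
3) 0000000
0000000
001>000
0011000
0000000
0000000
4) 0000000
0000000
0011000
001v000
0000000
0000000
5) 0000000
0000000
0011000
0010>00
0000000
0000000
6) 0000000
0000000
0011000
0010100
0000v00
0000000
7) 0000000
0000000
0011000
0010100
000<100
0000000
8) 0000000
0000000
0011000
001^100
0001100
0000000
9) 0000000
0000000
0011000
0011>00
0001100
0000000
10) 0000000
0000000
0011^00
0011000
0001100
0000000
11) 0000000
0000000
00111>0
0011000
0001100
0000000
12) 0000000
0000000
0011110
00110v0
0001100
0000000
13) 0000000
0000000
0011110
0011<10
0001100
0000000
14) 0000000
0000000
0011^10
0011110
0001100
0000000
15) 0000000
0000000
001<010
0011110
0001100
0000000
16) 0000000
0000000
0010010
001v110
0001100
0000000
17) 0000000
0000000
0010010
0010>10
0001100
0000000
18) 0000000
0000000
0010^10
0010010
0001100
0000000
19) 0000000
0000000
00101>0
0010010
0001100
0000000
20) 0000000
00000^0
0010100
0010010
0001100
0000000
21) 0000000
000001>
0010100
0010010
0001100
0000000
22) 0000000
0000011
001010v
0010010
0001100
0000000
23) 0000000
0000011
00101<1
0010010
0001100
0000000
24) 0000000
00000^1
0010111
0010010
0001100
0000000
25) 0000000
0000<01
0010111
0010010
0001100
0000000
26) 0000^00
0000101
0010111
0010010
0001100
0000000
27) 00001>0
0000101
0010111
0010010
0001100
0000000
28) 0000110
00001v1
0010111
0010010
0001100
0000000
29) 0000110
0000<11
0010111
0010010
0001100
0000000
30) 0000110
0000011
0010v11
0010010
0001100
0000000
31) 0000110
0000011
00100>1
0010010
0001100
0000000
32) 0000110
00000^1
0010001
0010010
0001100
0000000
33) 0000110
0000<01
0010001
0010010
0001100
0000000
34) 0000^10
0000101
0010001
0010010
0001100
0000000
35) 000<010
0000101
0010001
0010010
0001100
0000000
36) 0001010
0000101
0010001
0010010
0001100
000^000
37) 0001010
0000101
0010001
0010010
0001100
0001>00
38) 0001v10
0000101
0010001
0010010
0001100
0001100

0,4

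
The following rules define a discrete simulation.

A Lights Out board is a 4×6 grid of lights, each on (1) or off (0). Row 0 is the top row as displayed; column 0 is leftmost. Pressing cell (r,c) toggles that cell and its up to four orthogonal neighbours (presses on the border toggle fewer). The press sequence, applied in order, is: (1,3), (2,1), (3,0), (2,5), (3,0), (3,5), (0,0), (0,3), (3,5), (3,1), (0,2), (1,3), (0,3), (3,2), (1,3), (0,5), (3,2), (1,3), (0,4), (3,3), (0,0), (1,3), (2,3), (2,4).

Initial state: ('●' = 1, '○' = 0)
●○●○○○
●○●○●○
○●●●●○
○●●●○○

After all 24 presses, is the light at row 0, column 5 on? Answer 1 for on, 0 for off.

0

[0] ●○●○○○
●○●○●○
○●●●●○
○●●●○○
[1] ●○●●○○
●○○●○○
○●●○●○
○●●●○○
[2] ●○●●○○
●●○●○○
●○○○●○
○○●●○○
[3] ●○●●○○
●●○●○○
○○○○●○
●●●●○○
[4] ●○●●○○
●●○●○●
○○○○○●
●●●●○●
[5] ●○●●○○
●●○●○●
●○○○○●
○○●●○●
[6] ●○●●○○
●●○●○●
●○○○○○
○○●●●○
[7] ○●●●○○
○●○●○●
●○○○○○
○○●●●○
[8] ○●○○●○
○●○○○●
●○○○○○
○○●●●○
[9] ○●○○●○
○●○○○●
●○○○○●
○○●●○●
[10] ○●○○●○
○●○○○●
●●○○○●
●●○●○●
[11] ○○●●●○
○●●○○●
●●○○○●
●●○●○●
[12] ○○●○●○
○●○●●●
●●○●○●
●●○●○●
[13] ○○○●○○
○●○○●●
●●○●○●
●●○●○●
[14] ○○○●○○
○●○○●●
●●●●○●
●○●○○●
[15] ○○○○○○
○●●●○●
●●●○○●
●○●○○●
[16] ○○○○●●
○●●●○○
●●●○○●
●○●○○●
[17] ○○○○●●
○●●●○○
●●○○○●
●●○●○●
[18] ○○○●●●
○●○○●○
●●○●○●
●●○●○●
[19] ○○○○○○
○●○○○○
●●○●○●
●●○●○●
[20] ○○○○○○
○●○○○○
●●○○○●
●●●○●●
[21] ●●○○○○
●●○○○○
●●○○○●
●●●○●●
[22] ●●○●○○
●●●●●○
●●○●○●
●●●○●●
[23] ●●○●○○
●●●○●○
●●●○●●
●●●●●●
[24] ●●○●○○
●●●○○○
●●●●○○
●●●●○●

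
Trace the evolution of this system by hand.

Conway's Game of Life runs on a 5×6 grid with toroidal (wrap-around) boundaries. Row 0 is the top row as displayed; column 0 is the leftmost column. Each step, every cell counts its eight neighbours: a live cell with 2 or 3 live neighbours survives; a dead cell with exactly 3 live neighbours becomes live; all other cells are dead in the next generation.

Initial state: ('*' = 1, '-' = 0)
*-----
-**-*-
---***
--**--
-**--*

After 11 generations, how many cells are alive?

gen 0: *-----
-**-*-
---***
--**--
-**--*
gen 1: *--*-*
***-*-
-*---*
**---*
****--
gen 2: ------
--***-
----*-
----**
---*--
gen 3: --*-*-
---**-
------
---***
----*-
gen 4: ----**
---**-
-----*
---***
------
gen 5: ---***
---*--
-----*
----**
---*--
gen 6: --**--
---*-*
-----*
----**
---*--
gen 7: --**--
--**--
*----*
----**
--**--
gen 8: -*--*-
-****-
*--*-*
*--***
--*---
gen 9: -*--*-
-*----
------
****--
***---
gen 10: ------
------
*-----
*--*--
-----*
gen 11: ------
------
------
*----*
------

2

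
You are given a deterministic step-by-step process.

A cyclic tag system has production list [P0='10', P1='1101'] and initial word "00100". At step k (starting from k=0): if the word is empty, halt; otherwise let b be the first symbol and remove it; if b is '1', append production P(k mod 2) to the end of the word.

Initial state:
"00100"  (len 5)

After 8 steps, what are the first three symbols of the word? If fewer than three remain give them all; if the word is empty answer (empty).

101

t=0: "00100"  (len 5)
t=1: "0100"  (len 4)
t=2: "100"  (len 3)
t=3: "0010"  (len 4)
t=4: "010"  (len 3)
t=5: "10"  (len 2)
t=6: "01101"  (len 5)
t=7: "1101"  (len 4)
t=8: "1011101"  (len 7)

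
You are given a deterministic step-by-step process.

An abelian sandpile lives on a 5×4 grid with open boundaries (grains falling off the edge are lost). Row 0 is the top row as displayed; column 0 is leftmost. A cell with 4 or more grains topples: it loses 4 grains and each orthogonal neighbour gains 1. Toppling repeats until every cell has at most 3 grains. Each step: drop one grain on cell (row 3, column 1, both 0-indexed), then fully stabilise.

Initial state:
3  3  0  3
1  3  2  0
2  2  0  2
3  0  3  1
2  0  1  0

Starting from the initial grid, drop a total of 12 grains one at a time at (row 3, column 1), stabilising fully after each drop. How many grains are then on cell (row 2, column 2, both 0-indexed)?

2

t=0: 3  3  0  3
1  3  2  0
2  2  0  2
3  0  3  1
2  0  1  0
t=1: 3  3  0  3
1  3  2  0
2  2  0  2
3  1  3  1
2  0  1  0
t=2: 3  3  0  3
1  3  2  0
2  2  0  2
3  2  3  1
2  0  1  0
t=3: 3  3  0  3
1  3  2  0
2  2  0  2
3  3  3  1
2  0  1  0
t=4: 3  3  0  3
1  3  2  0
3  3  1  2
0  2  0  2
3  1  2  0
t=5: 3  3  0  3
1  3  2  0
3  3  1  2
0  3  0  2
3  1  2  0
t=6: 1  1  1  3
0  2  3  0
1  2  2  2
2  1  1  2
3  2  2  0
t=7: 1  1  1  3
0  2  3  0
1  2  2  2
2  2  1  2
3  2  2  0
t=8: 1  1  1  3
0  2  3  0
1  2  2  2
2  3  1  2
3  2  2  0
t=9: 1  1  1  3
0  2  3  0
1  3  2  2
3  0  2  2
3  3  2  0
t=10: 1  1  1  3
0  2  3  0
1  3  2  2
3  1  2  2
3  3  2  0
t=11: 1  1  1  3
0  2  3  0
1  3  2  2
3  2  2  2
3  3  2  0
t=12: 1  1  1  3
0  2  3  0
1  3  2  2
3  3  2  2
3  3  2  0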